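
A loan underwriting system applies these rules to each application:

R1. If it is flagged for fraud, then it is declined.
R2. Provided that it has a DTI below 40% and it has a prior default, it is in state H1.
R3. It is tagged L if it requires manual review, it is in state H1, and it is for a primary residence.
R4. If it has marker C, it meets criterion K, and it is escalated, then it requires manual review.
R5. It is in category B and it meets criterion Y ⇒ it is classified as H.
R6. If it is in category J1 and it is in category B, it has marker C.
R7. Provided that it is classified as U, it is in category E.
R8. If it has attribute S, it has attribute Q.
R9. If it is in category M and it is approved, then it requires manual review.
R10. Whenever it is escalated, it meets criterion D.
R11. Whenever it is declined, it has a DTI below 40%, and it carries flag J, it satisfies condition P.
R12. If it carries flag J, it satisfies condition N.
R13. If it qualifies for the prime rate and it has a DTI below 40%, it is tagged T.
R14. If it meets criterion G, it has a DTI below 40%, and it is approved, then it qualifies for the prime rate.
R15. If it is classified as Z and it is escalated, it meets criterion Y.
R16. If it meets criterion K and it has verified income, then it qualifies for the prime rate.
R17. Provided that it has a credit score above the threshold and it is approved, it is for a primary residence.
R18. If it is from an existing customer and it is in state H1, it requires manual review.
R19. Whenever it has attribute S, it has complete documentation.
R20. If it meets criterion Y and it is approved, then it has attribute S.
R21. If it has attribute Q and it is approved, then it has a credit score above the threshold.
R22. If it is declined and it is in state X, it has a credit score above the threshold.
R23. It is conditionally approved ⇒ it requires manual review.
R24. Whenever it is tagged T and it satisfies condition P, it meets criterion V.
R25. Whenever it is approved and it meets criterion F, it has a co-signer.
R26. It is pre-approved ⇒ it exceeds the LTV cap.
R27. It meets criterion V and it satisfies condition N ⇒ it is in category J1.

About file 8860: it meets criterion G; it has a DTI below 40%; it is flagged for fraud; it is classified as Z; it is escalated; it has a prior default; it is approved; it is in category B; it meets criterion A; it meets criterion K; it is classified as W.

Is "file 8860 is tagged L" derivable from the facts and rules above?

No

Forward chaining from the given facts derives: is declined, is in state H1, meets criterion D, qualifies for the prime rate, meets criterion Y, has attribute S, is classified as H, has attribute Q, is tagged T, has complete documentation, has a credit score above the threshold, is for a primary residence.
The only rule concluding "it is tagged L" is R3, which needs "it requires manual review"; that is never established.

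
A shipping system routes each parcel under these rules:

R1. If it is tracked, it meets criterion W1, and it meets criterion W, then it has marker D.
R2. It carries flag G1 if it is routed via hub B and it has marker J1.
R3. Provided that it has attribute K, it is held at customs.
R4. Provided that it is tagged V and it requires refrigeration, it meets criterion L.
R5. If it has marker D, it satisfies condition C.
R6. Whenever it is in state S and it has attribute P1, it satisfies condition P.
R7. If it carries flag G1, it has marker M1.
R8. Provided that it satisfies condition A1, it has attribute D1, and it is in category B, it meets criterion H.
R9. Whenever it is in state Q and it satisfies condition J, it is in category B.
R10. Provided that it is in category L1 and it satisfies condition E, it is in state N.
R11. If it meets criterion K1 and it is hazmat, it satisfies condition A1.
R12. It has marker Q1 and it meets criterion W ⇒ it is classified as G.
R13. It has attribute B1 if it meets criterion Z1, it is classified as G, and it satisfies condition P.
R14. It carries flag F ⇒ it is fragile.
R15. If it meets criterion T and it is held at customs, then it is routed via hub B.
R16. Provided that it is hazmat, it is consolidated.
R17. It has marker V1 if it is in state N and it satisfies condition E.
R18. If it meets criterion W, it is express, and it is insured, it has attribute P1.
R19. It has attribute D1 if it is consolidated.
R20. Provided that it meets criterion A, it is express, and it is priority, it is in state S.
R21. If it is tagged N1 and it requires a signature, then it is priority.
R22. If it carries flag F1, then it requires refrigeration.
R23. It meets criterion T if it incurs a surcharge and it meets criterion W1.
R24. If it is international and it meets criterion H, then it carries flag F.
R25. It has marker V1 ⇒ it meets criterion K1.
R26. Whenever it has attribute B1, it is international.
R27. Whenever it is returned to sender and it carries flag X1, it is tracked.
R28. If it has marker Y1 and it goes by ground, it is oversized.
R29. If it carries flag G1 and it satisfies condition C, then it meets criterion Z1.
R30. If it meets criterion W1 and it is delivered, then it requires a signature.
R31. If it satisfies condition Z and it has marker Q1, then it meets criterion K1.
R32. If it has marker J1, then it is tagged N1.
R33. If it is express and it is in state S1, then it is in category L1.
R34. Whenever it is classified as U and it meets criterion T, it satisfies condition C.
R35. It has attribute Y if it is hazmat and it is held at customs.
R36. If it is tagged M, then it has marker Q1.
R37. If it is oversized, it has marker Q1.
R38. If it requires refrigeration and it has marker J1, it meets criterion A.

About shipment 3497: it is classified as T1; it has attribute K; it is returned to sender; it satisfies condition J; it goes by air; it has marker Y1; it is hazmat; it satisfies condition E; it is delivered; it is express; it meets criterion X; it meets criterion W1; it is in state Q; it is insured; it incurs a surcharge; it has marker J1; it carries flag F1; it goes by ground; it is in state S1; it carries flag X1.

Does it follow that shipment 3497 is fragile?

No

Forward chaining from the given facts derives: is held at customs, is in category B, is consolidated, has attribute D1, requires refrigeration, meets criterion T, is tracked, is oversized, requires a signature, is tagged N1, is in category L1, has attribute Y, has marker Q1, meets criterion A, is in state N, is routed via hub B, has marker V1, is priority, meets criterion K1, carries flag G1, has marker M1, satisfies condition A1, is in state S, meets criterion H.
The only rule concluding "it is fragile" is R14, which needs "it carries flag F"; that is never established.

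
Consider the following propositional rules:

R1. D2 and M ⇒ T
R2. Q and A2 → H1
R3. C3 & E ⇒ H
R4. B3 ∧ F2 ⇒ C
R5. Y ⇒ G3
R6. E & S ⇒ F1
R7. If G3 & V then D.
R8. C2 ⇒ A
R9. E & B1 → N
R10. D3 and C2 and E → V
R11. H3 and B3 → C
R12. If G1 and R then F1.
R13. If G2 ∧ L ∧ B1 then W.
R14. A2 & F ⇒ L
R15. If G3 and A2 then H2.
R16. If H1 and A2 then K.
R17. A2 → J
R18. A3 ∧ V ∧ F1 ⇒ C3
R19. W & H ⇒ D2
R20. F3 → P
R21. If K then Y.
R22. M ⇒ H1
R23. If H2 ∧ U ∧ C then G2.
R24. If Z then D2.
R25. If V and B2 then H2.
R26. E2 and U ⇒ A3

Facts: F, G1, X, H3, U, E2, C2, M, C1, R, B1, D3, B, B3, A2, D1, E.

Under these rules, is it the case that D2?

V  (by R10: D3, C2, E)
C  (by R11: H3, B3)
F1  (by R12: G1, R)
L  (by R14: A2, F)
H1  (by R22: M)
A3  (by R26: E2, U)
K  (by R16: H1, A2)
C3  (by R18: A3, V, F1)
Y  (by R21: K)
H  (by R3: C3, E)
G3  (by R5: Y)
H2  (by R15: G3, A2)
G2  (by R23: H2, U, C)
W  (by R13: G2, L, B1)
D2  (by R19: W, H)

Yes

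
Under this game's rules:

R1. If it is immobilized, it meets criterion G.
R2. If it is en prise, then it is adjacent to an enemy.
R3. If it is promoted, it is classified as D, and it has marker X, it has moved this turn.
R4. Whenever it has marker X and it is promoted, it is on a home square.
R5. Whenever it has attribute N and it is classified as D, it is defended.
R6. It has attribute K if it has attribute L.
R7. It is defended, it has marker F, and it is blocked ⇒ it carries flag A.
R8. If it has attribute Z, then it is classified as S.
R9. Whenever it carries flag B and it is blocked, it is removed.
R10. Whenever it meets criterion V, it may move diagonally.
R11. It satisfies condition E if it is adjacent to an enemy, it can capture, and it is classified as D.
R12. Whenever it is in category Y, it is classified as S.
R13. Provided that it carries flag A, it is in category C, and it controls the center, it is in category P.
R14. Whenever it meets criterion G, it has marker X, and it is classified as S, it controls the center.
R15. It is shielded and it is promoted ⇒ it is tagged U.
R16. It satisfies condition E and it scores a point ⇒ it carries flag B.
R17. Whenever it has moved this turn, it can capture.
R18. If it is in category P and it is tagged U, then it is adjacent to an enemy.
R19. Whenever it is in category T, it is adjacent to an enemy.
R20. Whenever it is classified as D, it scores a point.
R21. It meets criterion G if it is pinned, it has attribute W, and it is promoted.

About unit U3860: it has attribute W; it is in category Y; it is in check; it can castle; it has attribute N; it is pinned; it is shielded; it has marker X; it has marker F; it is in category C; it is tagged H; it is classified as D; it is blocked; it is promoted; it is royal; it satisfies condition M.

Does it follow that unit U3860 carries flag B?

Yes

By R3 (it is promoted, it is classified as D, it has marker X): it has moved this turn.
By R5 (it has attribute N, it is classified as D): it is defended.
By R7 (it is defended, it has marker F, it is blocked): it carries flag A.
By R12 (it is in category Y): it is classified as S.
By R15 (it is shielded, it is promoted): it is tagged U.
By R17 (it has moved this turn): it can capture.
By R20 (it is classified as D): it scores a point.
By R21 (it is pinned, it has attribute W, it is promoted): it meets criterion G.
By R14 (it meets criterion G, it has marker X, it is classified as S): it controls the center.
By R13 (it carries flag A, it is in category C, it controls the center): it is in category P.
By R18 (it is in category P, it is tagged U): it is adjacent to an enemy.
By R11 (it is adjacent to an enemy, it can capture, it is classified as D): it satisfies condition E.
By R16 (it satisfies condition E, it scores a point): it carries flag B.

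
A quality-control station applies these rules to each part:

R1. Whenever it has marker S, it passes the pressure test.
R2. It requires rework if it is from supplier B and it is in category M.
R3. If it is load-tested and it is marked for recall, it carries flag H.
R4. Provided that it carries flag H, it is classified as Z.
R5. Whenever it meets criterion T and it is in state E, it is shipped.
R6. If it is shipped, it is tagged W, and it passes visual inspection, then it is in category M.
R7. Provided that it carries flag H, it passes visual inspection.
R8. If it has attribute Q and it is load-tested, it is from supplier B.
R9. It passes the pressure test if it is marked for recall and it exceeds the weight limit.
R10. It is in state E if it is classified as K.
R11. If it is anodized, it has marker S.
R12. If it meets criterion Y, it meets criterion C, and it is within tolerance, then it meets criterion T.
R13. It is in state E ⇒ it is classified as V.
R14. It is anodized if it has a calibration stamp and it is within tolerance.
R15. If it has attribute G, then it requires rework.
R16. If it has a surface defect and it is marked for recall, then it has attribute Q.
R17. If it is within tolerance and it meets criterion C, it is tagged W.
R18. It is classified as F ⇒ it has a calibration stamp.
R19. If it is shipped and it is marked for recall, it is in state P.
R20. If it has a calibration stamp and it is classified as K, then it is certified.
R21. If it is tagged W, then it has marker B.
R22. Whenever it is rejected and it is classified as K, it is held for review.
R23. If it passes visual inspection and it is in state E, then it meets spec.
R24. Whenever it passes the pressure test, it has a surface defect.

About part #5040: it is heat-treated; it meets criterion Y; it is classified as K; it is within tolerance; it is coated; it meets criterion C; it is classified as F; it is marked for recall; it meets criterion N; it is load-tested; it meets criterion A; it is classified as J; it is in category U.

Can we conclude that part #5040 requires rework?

Yes

By R3 (it is load-tested, it is marked for recall): it carries flag H.
By R7 (it carries flag H): it passes visual inspection.
By R10 (it is classified as K): it is in state E.
By R12 (it meets criterion Y, it meets criterion C, it is within tolerance): it meets criterion T.
By R17 (it is within tolerance, it meets criterion C): it is tagged W.
By R18 (it is classified as F): it has a calibration stamp.
By R5 (it meets criterion T, it is in state E): it is shipped.
By R6 (it is shipped, it is tagged W, it passes visual inspection): it is in category M.
By R14 (it has a calibration stamp, it is within tolerance): it is anodized.
By R11 (it is anodized): it has marker S.
By R1 (it has marker S): it passes the pressure test.
By R24 (it passes the pressure test): it has a surface defect.
By R16 (it has a surface defect, it is marked for recall): it has attribute Q.
By R8 (it has attribute Q, it is load-tested): it is from supplier B.
By R2 (it is from supplier B, it is in category M): it requires rework.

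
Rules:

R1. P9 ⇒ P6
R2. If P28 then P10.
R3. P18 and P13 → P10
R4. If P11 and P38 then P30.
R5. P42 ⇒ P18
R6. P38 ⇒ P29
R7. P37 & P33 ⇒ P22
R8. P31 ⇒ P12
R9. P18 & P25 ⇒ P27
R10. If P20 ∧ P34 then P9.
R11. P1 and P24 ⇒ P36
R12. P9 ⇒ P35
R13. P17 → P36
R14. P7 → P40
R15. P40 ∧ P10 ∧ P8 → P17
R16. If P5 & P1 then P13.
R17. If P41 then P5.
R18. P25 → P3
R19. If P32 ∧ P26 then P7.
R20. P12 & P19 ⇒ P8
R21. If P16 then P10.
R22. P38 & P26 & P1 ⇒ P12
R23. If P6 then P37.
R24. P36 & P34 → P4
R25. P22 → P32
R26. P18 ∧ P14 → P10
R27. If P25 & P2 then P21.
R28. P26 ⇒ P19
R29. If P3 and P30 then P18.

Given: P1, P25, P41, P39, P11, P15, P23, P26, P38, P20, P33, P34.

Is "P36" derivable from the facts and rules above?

Yes

P30  (by R4: P11, P38)
P9  (by R10: P20, P34)
P5  (by R17: P41)
P3  (by R18: P25)
P12  (by R22: P38, P26, P1)
P19  (by R28: P26)
P18  (by R29: P3, P30)
P6  (by R1: P9)
P13  (by R16: P5, P1)
P8  (by R20: P12, P19)
P37  (by R23: P6)
P10  (by R3: P18, P13)
P22  (by R7: P37, P33)
P32  (by R25: P22)
P7  (by R19: P32, P26)
P40  (by R14: P7)
P17  (by R15: P40, P10, P8)
P36  (by R13: P17)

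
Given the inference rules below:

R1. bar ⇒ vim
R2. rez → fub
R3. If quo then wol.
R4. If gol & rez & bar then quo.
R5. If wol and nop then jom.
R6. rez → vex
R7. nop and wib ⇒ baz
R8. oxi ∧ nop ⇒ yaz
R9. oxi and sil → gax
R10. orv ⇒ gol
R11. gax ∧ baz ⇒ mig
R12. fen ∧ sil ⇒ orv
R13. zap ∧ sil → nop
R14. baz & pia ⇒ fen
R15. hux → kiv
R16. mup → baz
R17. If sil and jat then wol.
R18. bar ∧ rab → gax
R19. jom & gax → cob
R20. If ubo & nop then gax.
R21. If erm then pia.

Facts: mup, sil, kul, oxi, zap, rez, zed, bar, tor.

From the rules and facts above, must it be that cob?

No

Forward chaining from the given facts derives: vim, fub, vex, gax, nop, baz, yaz, mig.
The only rule concluding cob is R19, which needs jom; that is never established.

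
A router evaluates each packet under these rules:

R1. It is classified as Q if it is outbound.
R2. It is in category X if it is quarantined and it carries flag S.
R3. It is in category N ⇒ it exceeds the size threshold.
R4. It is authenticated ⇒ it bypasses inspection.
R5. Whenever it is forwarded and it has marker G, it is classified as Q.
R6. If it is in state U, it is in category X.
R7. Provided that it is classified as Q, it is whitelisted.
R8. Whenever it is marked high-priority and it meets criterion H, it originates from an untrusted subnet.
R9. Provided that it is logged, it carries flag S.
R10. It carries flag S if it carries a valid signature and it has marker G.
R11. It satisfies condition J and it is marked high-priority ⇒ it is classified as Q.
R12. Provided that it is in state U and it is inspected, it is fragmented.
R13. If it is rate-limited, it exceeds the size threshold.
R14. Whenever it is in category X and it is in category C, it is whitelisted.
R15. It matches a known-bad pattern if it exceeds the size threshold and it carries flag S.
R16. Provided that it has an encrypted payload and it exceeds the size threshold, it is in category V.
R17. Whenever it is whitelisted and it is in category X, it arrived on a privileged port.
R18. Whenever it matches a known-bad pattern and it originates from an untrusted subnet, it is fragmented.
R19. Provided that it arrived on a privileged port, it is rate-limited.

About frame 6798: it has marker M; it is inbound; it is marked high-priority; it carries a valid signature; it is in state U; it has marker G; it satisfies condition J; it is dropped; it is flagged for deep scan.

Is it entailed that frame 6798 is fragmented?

No

Forward chaining from the given facts derives: is in category X, carries flag S, is classified as Q, is whitelisted, arrived on a privileged port, is rate-limited, exceeds the size threshold, matches a known-bad pattern.
Rules concluding "it is fragmented": R12 needs "it is inspected"; R18 needs "it originates from an untrusted subnet" — none of these are established.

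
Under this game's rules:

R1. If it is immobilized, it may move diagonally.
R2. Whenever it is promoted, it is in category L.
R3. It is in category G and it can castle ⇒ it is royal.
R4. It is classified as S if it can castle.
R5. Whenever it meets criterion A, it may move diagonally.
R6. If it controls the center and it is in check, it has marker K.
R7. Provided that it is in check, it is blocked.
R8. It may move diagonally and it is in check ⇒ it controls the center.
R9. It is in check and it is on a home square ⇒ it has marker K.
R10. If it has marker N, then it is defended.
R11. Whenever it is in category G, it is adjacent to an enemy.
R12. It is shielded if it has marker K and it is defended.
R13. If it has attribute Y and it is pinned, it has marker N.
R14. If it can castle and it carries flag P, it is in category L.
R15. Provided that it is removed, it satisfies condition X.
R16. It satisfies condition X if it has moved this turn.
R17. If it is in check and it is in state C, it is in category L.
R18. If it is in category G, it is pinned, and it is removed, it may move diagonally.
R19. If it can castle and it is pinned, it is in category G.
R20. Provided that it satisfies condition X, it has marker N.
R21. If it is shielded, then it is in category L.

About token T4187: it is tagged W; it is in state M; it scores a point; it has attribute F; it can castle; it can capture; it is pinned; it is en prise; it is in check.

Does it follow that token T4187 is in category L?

No

Forward chaining from the given facts derives: is classified as S, is blocked, is in category G, is royal, is adjacent to an enemy.
Rules concluding "it is in category L": R2 needs "it is promoted"; R14 needs "it carries flag P"; R17 needs "it is in state C"; R21 needs "it is shielded" — none of these are established.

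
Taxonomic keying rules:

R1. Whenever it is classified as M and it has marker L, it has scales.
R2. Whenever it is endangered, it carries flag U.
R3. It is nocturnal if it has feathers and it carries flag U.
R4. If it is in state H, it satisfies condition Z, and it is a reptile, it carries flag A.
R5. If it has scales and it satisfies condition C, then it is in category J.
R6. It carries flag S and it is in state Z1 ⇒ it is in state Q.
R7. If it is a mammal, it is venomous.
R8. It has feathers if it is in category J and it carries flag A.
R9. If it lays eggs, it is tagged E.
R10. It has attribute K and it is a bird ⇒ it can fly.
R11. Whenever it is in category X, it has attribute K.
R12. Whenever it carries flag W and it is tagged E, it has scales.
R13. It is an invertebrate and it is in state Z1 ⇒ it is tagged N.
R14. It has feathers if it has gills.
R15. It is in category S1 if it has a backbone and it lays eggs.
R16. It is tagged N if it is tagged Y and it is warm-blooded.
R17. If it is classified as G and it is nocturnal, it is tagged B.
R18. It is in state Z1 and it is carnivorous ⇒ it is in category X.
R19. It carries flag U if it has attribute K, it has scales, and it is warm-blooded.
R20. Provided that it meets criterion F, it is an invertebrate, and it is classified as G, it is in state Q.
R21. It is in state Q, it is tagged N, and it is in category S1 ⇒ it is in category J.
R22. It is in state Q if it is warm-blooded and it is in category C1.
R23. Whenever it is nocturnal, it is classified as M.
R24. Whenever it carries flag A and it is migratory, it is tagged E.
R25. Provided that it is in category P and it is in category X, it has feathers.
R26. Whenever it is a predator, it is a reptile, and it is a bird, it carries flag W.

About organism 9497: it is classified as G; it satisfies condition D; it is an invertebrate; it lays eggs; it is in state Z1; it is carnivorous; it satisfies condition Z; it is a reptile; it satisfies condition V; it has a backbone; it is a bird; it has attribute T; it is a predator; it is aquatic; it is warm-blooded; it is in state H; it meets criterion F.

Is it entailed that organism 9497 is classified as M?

Yes

By R4 (it is in state H, it satisfies condition Z, it is a reptile): it carries flag A.
By R9 (it lays eggs): it is tagged E.
By R13 (it is an invertebrate, it is in state Z1): it is tagged N.
By R15 (it has a backbone, it lays eggs): it is in category S1.
By R18 (it is in state Z1, it is carnivorous): it is in category X.
By R20 (it meets criterion F, it is an invertebrate, it is classified as G): it is in state Q.
By R21 (it is in state Q, it is tagged N, it is in category S1): it is in category J.
By R26 (it is a predator, it is a reptile, it is a bird): it carries flag W.
By R8 (it is in category J, it carries flag A): it has feathers.
By R11 (it is in category X): it has attribute K.
By R12 (it carries flag W, it is tagged E): it has scales.
By R19 (it has attribute K, it has scales, it is warm-blooded): it carries flag U.
By R3 (it has feathers, it carries flag U): it is nocturnal.
By R23 (it is nocturnal): it is classified as M.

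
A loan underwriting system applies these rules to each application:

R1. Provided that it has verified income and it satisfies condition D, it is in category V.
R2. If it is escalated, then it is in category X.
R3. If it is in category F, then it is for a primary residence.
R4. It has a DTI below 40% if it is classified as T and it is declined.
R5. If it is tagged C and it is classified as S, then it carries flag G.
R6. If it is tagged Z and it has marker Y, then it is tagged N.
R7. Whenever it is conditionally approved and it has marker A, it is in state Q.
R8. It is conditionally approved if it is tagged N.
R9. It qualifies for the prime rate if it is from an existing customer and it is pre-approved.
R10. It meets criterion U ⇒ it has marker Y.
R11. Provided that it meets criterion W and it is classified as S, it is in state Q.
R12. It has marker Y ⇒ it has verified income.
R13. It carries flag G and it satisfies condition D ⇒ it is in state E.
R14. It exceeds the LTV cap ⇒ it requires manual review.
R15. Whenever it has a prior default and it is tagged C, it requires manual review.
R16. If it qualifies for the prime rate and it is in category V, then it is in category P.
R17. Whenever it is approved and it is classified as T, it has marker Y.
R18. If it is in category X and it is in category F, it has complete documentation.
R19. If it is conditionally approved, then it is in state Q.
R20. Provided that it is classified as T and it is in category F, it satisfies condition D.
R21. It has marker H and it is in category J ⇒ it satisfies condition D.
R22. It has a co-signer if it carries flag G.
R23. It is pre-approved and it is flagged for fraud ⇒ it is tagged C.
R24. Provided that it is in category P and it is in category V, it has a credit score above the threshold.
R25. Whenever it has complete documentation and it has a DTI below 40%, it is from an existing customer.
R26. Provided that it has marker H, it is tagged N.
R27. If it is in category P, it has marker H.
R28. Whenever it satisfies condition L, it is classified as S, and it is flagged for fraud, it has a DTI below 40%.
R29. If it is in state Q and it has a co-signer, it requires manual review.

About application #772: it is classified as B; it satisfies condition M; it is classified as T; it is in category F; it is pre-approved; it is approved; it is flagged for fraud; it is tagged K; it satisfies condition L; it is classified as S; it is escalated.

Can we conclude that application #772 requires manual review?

Yes

By R2 (it is escalated): it is in category X.
By R17 (it is approved, it is classified as T): it has marker Y.
By R18 (it is in category X, it is in category F): it has complete documentation.
By R20 (it is classified as T, it is in category F): it satisfies condition D.
By R23 (it is pre-approved, it is flagged for fraud): it is tagged C.
By R28 (it satisfies condition L, it is classified as S, it is flagged for fraud): it has a DTI below 40%.
By R5 (it is tagged C, it is classified as S): it carries flag G.
By R12 (it has marker Y): it has verified income.
By R22 (it carries flag G): it has a co-signer.
By R25 (it has complete documentation, it has a DTI below 40%): it is from an existing customer.
By R1 (it has verified income, it satisfies condition D): it is in category V.
By R9 (it is from an existing customer, it is pre-approved): it qualifies for the prime rate.
By R16 (it qualifies for the prime rate, it is in category V): it is in category P.
By R27 (it is in category P): it has marker H.
By R26 (it has marker H): it is tagged N.
By R8 (it is tagged N): it is conditionally approved.
By R19 (it is conditionally approved): it is in state Q.
By R29 (it is in state Q, it has a co-signer): it requires manual review.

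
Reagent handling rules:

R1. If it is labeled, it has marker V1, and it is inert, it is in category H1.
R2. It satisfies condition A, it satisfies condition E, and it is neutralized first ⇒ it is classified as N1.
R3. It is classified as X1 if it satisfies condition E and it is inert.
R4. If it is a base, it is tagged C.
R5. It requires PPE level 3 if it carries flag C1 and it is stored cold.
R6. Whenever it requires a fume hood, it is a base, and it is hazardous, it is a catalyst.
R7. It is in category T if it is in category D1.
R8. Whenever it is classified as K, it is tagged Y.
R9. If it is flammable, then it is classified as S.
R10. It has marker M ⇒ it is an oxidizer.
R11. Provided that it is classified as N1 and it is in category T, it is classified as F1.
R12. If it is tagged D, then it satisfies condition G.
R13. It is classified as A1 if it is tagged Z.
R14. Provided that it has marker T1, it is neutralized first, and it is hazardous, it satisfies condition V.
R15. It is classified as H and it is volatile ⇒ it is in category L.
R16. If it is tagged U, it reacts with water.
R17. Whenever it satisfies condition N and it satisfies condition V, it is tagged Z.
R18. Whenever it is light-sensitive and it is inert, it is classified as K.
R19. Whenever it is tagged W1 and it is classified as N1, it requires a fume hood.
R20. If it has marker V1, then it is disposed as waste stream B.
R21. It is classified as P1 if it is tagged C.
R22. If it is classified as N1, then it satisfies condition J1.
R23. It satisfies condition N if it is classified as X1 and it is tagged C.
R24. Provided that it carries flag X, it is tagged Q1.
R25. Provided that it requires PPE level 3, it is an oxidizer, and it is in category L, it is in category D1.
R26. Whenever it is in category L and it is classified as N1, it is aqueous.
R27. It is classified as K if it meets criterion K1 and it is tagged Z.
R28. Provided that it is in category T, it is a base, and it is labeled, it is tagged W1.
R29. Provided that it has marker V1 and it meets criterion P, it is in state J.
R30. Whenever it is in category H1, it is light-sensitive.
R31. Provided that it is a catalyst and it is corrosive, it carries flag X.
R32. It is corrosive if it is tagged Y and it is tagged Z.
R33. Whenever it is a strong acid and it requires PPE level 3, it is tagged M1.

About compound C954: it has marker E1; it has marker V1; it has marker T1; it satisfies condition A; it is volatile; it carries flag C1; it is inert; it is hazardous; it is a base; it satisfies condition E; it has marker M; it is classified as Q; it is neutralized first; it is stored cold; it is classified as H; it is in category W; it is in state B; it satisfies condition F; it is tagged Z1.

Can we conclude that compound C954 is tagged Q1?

No

Forward chaining from the given facts derives: is classified as N1, is classified as X1, is tagged C, requires PPE level 3, is an oxidizer, satisfies condition V, is in category L, is disposed as waste stream B, is classified as P1, satisfies condition J1, satisfies condition N, is in category D1, is aqueous, is in category T, is classified as F1, is tagged Z, is classified as A1.
The only rule concluding "it is tagged Q1" is R24, which needs "it carries flag X"; that is never established.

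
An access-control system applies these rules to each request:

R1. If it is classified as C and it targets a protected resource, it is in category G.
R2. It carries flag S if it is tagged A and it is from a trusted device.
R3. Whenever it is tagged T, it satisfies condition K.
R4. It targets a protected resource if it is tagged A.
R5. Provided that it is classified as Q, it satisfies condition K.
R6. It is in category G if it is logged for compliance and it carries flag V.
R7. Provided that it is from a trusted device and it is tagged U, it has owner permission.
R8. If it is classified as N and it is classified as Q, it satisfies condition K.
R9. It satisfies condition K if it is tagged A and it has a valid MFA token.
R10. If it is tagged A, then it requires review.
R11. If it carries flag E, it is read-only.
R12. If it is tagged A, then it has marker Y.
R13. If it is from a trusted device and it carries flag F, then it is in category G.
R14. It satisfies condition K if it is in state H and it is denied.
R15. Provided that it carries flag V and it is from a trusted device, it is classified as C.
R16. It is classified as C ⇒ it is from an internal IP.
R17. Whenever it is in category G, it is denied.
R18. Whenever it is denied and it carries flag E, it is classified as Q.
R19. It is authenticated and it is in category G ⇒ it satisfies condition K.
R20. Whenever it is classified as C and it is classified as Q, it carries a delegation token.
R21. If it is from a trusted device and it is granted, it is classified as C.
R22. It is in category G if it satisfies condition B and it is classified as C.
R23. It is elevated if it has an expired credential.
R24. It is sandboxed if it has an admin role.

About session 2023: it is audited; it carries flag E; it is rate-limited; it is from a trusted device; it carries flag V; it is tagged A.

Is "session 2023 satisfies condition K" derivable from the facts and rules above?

Yes

By R4 (it is tagged A): it targets a protected resource.
By R15 (it carries flag V, it is from a trusted device): it is classified as C.
By R1 (it is classified as C, it targets a protected resource): it is in category G.
By R17 (it is in category G): it is denied.
By R18 (it is denied, it carries flag E): it is classified as Q.
By R5 (it is classified as Q): it satisfies condition K.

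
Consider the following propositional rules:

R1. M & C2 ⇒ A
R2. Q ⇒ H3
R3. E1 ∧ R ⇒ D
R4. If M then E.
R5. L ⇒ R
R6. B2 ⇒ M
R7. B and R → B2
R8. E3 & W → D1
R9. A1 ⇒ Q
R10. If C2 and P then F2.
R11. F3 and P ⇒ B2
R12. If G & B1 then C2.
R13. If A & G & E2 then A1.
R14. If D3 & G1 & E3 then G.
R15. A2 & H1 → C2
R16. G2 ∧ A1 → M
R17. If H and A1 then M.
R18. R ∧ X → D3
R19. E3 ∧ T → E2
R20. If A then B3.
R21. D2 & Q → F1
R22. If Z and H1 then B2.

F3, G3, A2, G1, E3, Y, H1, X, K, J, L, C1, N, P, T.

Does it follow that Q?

R  (by R5: L)
B2  (by R11: F3, P)
C2  (by R15: A2, H1)
D3  (by R18: R, X)
E2  (by R19: E3, T)
M  (by R6: B2)
G  (by R14: D3, G1, E3)
A  (by R1: M, C2)
A1  (by R13: A, G, E2)
Q  (by R9: A1)

Yes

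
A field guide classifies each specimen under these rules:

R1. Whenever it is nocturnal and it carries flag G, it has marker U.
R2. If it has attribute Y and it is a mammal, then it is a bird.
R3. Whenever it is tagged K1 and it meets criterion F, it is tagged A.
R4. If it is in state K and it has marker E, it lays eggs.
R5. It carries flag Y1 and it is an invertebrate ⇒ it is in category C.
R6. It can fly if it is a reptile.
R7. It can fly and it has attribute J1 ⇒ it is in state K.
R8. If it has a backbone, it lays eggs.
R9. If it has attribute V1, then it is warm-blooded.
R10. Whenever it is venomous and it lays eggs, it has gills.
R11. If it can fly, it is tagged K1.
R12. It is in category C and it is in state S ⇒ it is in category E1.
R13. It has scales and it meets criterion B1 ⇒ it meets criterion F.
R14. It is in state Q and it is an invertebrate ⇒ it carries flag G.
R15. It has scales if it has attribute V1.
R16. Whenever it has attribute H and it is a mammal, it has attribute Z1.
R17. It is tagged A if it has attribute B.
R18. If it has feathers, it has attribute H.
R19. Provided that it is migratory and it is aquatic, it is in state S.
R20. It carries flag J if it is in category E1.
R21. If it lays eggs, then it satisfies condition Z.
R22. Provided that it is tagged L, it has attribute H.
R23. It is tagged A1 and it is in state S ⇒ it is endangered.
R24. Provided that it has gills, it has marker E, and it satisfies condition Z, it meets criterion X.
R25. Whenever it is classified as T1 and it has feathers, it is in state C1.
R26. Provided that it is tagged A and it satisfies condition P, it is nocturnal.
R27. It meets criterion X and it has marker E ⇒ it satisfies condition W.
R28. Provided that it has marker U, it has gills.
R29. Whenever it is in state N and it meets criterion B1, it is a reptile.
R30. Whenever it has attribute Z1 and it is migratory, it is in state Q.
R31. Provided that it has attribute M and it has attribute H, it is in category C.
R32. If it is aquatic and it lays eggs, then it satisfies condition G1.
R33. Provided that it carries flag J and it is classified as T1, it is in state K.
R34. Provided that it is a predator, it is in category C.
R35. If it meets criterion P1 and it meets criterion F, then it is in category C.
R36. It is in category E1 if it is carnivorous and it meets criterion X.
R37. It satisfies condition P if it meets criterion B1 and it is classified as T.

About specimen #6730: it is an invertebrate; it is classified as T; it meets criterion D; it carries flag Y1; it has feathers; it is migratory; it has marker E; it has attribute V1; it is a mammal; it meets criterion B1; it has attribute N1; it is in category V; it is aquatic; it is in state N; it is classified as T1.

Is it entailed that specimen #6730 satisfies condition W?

Yes

By R5 (it carries flag Y1, it is an invertebrate): it is in category C.
By R15 (it has attribute V1): it has scales.
By R18 (it has feathers): it has attribute H.
By R19 (it is migratory, it is aquatic): it is in state S.
By R29 (it is in state N, it meets criterion B1): it is a reptile.
By R37 (it meets criterion B1, it is classified as T): it satisfies condition P.
By R6 (it is a reptile): it can fly.
By R11 (it can fly): it is tagged K1.
By R12 (it is in category C, it is in state S): it is in category E1.
By R13 (it has scales, it meets criterion B1): it meets criterion F.
By R16 (it has attribute H, it is a mammal): it has attribute Z1.
By R20 (it is in category E1): it carries flag J.
By R30 (it has attribute Z1, it is migratory): it is in state Q.
By R33 (it carries flag J, it is classified as T1): it is in state K.
By R3 (it is tagged K1, it meets criterion F): it is tagged A.
By R4 (it is in state K, it has marker E): it lays eggs.
By R14 (it is in state Q, it is an invertebrate): it carries flag G.
By R21 (it lays eggs): it satisfies condition Z.
By R26 (it is tagged A, it satisfies condition P): it is nocturnal.
By R1 (it is nocturnal, it carries flag G): it has marker U.
By R28 (it has marker U): it has gills.
By R24 (it has gills, it has marker E, it satisfies condition Z): it meets criterion X.
By R27 (it meets criterion X, it has marker E): it satisfies condition W.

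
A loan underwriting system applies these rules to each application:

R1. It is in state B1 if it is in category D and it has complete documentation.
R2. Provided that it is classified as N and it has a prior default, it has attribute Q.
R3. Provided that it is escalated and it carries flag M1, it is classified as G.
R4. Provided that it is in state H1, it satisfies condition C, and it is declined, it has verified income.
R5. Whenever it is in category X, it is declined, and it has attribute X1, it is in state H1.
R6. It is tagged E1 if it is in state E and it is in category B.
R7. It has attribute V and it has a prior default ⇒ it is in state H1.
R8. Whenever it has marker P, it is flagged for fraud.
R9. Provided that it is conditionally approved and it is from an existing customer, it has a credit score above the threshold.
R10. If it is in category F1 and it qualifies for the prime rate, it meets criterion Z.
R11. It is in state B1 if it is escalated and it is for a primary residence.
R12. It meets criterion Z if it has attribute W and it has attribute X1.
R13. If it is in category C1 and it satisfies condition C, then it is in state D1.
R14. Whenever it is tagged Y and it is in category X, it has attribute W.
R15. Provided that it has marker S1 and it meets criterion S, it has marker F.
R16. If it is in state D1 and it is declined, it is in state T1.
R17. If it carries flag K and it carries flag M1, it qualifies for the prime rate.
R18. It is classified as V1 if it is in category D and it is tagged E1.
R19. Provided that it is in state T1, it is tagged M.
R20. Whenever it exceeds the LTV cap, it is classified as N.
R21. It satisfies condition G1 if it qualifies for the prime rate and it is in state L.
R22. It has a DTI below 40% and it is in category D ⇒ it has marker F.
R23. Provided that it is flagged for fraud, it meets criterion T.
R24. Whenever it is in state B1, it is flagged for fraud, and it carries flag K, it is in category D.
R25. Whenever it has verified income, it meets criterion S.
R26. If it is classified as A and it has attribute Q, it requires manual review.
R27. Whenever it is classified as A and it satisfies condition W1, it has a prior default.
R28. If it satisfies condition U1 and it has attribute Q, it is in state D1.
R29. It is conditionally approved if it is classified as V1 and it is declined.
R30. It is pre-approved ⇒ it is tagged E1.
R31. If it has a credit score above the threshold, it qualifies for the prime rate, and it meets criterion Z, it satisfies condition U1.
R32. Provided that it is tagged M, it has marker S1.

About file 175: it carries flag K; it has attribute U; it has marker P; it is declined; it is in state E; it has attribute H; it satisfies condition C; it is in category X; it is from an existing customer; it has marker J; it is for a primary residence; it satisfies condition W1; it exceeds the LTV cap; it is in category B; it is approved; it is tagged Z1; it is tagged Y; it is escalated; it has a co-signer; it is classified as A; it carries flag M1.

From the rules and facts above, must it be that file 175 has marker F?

No

Forward chaining from the given facts derives: is classified as G, is tagged E1, is flagged for fraud, is in state B1, has attribute W, qualifies for the prime rate, is classified as N, meets criterion T, is in category D, has a prior default, has attribute Q, is classified as V1, requires manual review, is conditionally approved, has a credit score above the threshold.
Rules concluding "it has marker F": R15 needs "it has marker S1"; R22 needs "it has a DTI below 40%" — none of these are established.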